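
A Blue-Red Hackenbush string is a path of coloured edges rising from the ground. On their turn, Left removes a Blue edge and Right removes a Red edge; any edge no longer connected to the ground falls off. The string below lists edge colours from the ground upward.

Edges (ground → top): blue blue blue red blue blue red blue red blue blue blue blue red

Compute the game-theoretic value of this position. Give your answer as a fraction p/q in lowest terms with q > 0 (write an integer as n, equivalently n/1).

Prefix values for blue blue blue red blue blue red blue red blue blue blue blue red via {L|R} + simplicity:
1 of 14 · b · max L 0 · min R +∞ so 1
2 of 14 · bb · max L 1 · min R +∞ so 2
3 of 14 · bbb · max L 2 · min R +∞ so 3
4 of 14 · bbbr · max L 2 · min R 3 so 5/2
5 of 14 · bbbrb · max L 5/2 · min R 3 so 11/4
6 of 14 · bbbrbb · max L 11/4 · min R 3 so 23/8
7 of 14 · bbbrbbr · max L 11/4 · min R 23/8 so 45/16
8 of 14 · bbbrbbrb · max L 45/16 · min R 23/8 so 91/32
9 of 14 · bbbrbbrbr · max L 45/16 · min R 91/32 so 181/64
10 of 14 · bbbrbbrbrb · max L 181/64 · min R 91/32 so 363/128
11 of 14 · bbbrbbrbrbb · max L 363/128 · min R 91/32 so 727/256
12 of 14 · bbbrbbrbrbbb · max L 727/256 · min R 91/32 so 1455/512
13 of 14 · bbbrbbrbrbbbb · max L 1455/512 · min R 91/32 so 2911/1024
14 of 14 · bbbrbbrbrbbbbr · max L 1455/512 · min R 2911/1024 so 5821/2048

5821/2048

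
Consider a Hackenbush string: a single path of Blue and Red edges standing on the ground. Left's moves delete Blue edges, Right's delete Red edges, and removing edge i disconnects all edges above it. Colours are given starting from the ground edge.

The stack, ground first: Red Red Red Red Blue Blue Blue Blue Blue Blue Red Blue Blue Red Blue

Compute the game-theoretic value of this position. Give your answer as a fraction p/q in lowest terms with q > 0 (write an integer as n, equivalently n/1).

step 1: add Red to get R; options L={ — } R={ 0 } = -1
step 2: add Red to get RR; options L={ — } R={ -1,0 } = -2
step 3: add Red to get RRR; options L={ — } R={ -2,-1,0 } = -3
step 4: add Red to get RRRR; options L={ — } R={ -3,-2,-1,0 } = -4
step 5: add Blue to get RRRRB; options L={ -4 } R={ -3,-2,-1,0 } = -7/2
step 6: add Blue to get RRRRBB; options L={ -4,-7/2 } R={ -3,-2,-1,0 } = -13/4
step 7: add Blue to get RRRRBBB; options L={ -4,-7/2,-13/4 } R={ -3,-2,-1,0 } = -25/8
step 8: add Blue to get RRRRBBBB; options L={ -4,-7/2,-13/4,-25/8 } R={ -3,-2,-1,0 } = -49/16
step 9: add Blue to get RRRRBBBBB; options L={ -4,-7/2,-13/4,-25/8,-49/16 } R={ -3,-2,-1,0 } = -97/32
step 10: add Blue to get RRRRBBBBBB; options L={ -4,-7/2,-13/4,-25/8,-49/16,-97/32 } R={ -3,-2,-1,0 } = -193/64
step 11: add Red to get RRRRBBBBBBR; options L={ -4,-7/2,-13/4,-25/8,-49/16,-97/32 } R={ -193/64,-3,-2,-1,0 } = -387/128
step 12: add Blue to get RRRRBBBBBBRB; options L={ -4,-7/2,-13/4,-25/8,-49/16,-97/32,-387/128 } R={ -193/64,-3,-2,-1,0 } = -773/256
step 13: add Blue to get RRRRBBBBBBRBB; options L={ -4,-7/2,-13/4,-25/8,-49/16,-97/32,-387/128,-773/256 } R={ -193/64,-3,-2,-1,0 } = -1545/512
step 14: add Red to get RRRRBBBBBBRBBR; options L={ -4,-7/2,-13/4,-25/8,-49/16,-97/32,-387/128,-773/256 } R={ -1545/512,-193/64,-3,-2,-1,0 } = -3091/1024
step 15: add Blue to get RRRRBBBBBBRBBRB; options L={ -4,-7/2,-13/4,-25/8,-49/16,-97/32,-387/128,-773/256,-3091/1024 } R={ -1545/512,-193/64,-3,-2,-1,0 } = -6181/2048

-6181/2048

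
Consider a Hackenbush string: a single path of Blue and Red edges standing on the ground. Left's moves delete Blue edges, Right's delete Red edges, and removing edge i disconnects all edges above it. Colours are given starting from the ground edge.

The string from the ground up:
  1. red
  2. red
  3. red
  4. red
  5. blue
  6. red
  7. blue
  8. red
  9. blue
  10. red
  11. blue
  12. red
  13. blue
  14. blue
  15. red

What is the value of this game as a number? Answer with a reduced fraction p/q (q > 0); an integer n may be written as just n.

-7507/2048

Prefix values for red red red red blue red blue red blue red blue red blue blue red via {L|R} + simplicity:
edge 1 of 15 (red): { — | 0 } → -1
edge 2 of 15 (red): { — | -1 0 } → -2
edge 3 of 15 (red): { — | -2 -1 0 } → -3
edge 4 of 15 (red): { — | -3 -2 -1 0 } → -4
edge 5 of 15 (blue): { -4 | -3 -2 -1 0 } → -7/2
edge 6 of 15 (red): { -4 | -7/2 -3 -2 -1 0 } → -15/4
edge 7 of 15 (blue): { -4 -15/4 | -7/2 -3 -2 -1 0 } → -29/8
edge 8 of 15 (red): { -4 -15/4 | -29/8 -7/2 -3 -2 -1 0 } → -59/16
edge 9 of 15 (blue): { -4 -15/4 -59/16 | -29/8 -7/2 -3 -2 -1 0 } → -117/32
edge 10 of 15 (red): { -4 -15/4 -59/16 | -117/32 -29/8 -7/2 -3 -2 -1 0 } → -235/64
edge 11 of 15 (blue): { -4 -15/4 -59/16 -235/64 | -117/32 -29/8 -7/2 -3 -2 -1 0 } → -469/128
edge 12 of 15 (red): { -4 -15/4 -59/16 -235/64 | -469/128 -117/32 -29/8 -7/2 -3 -2 -1 0 } → -939/256
edge 13 of 15 (blue): { -4 -15/4 -59/16 -235/64 -939/256 | -469/128 -117/32 -29/8 -7/2 -3 -2 -1 0 } → -1877/512
edge 14 of 15 (blue): { -4 -15/4 -59/16 -235/64 -939/256 -1877/512 | -469/128 -117/32 -29/8 -7/2 -3 -2 -1 0 } → -3753/1024
edge 15 of 15 (red): { -4 -15/4 -59/16 -235/64 -939/256 -1877/512 | -3753/1024 -469/128 -117/32 -29/8 -7/2 -3 -2 -1 0 } → -7507/2048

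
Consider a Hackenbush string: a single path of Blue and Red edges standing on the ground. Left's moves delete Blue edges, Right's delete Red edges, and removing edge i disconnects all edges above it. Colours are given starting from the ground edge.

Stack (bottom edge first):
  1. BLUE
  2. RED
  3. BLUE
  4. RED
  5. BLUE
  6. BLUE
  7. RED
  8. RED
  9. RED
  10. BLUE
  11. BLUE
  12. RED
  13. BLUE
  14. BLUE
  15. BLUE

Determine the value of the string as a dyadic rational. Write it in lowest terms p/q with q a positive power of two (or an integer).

val_1 [B]  L=[0]  R=[—]  gives 1
val_2 [BR]  L=[0]  R=[1]  gives 1/2
val_3 [BRB]  L=[0,1/2]  R=[1]  gives 3/4
val_4 [BRBR]  L=[0,1/2]  R=[3/4,1]  gives 5/8
val_5 [BRBRB]  L=[0,1/2,5/8]  R=[3/4,1]  gives 11/16
val_6 [BRBRBB]  L=[0,1/2,5/8,11/16]  R=[3/4,1]  gives 23/32
val_7 [BRBRBBR]  L=[0,1/2,5/8,11/16]  R=[23/32,3/4,1]  gives 45/64
val_8 [BRBRBBRR]  L=[0,1/2,5/8,11/16]  R=[45/64,23/32,3/4,1]  gives 89/128
val_9 [BRBRBBRRR]  L=[0,1/2,5/8,11/16]  R=[89/128,45/64,23/32,3/4,1]  gives 177/256
val_10 [BRBRBBRRRB]  L=[0,1/2,5/8,11/16,177/256]  R=[89/128,45/64,23/32,3/4,1]  gives 355/512
val_11 [BRBRBBRRRBB]  L=[0,1/2,5/8,11/16,177/256,355/512]  R=[89/128,45/64,23/32,3/4,1]  gives 711/1024
val_12 [BRBRBBRRRBBR]  L=[0,1/2,5/8,11/16,177/256,355/512]  R=[711/1024,89/128,45/64,23/32,3/4,1]  gives 1421/2048
val_13 [BRBRBBRRRBBRB]  L=[0,1/2,5/8,11/16,177/256,355/512,1421/2048]  R=[711/1024,89/128,45/64,23/32,3/4,1]  gives 2843/4096
val_14 [BRBRBBRRRBBRBB]  L=[0,1/2,5/8,11/16,177/256,355/512,1421/2048,2843/4096]  R=[711/1024,89/128,45/64,23/32,3/4,1]  gives 5687/8192
val_15 [BRBRBBRRRBBRBBB]  L=[0,1/2,5/8,11/16,177/256,355/512,1421/2048,2843/4096,5687/8192]  R=[711/1024,89/128,45/64,23/32,3/4,1]  gives 11375/16384

11375/16384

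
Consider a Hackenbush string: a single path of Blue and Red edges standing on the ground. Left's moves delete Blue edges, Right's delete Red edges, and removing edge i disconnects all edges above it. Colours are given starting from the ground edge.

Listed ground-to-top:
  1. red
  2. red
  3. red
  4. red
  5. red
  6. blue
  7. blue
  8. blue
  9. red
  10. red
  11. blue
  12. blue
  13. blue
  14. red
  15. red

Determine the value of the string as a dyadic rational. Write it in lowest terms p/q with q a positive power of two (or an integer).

-4295/1024

Recurse on prefixes of the 15-edge string red red red red red blue blue blue red red blue blue blue red red:
r: Left { (no moves) }, Right { 0 } ⇒ simplest -1
rr: Left { (no moves) }, Right { -1 0 } ⇒ simplest -2
rrr: Left { (no moves) }, Right { -2 -1 0 } ⇒ simplest -3
rrrr: Left { (no moves) }, Right { -3 -2 -1 0 } ⇒ simplest -4
rrrrr: Left { (no moves) }, Right { -4 -3 -2 -1 0 } ⇒ simplest -5
rrrrrb: Left { -5 }, Right { -4 -3 -2 -1 0 } ⇒ simplest -9/2
rrrrrbb: Left { -5 -9/2 }, Right { -4 -3 -2 -1 0 } ⇒ simplest -17/4
rrrrrbbb: Left { -5 -9/2 -17/4 }, Right { -4 -3 -2 -1 0 } ⇒ simplest -33/8
rrrrrbbbr: Left { -5 -9/2 -17/4 }, Right { -33/8 -4 -3 -2 -1 0 } ⇒ simplest -67/16
rrrrrbbbrr: Left { -5 -9/2 -17/4 }, Right { -67/16 -33/8 -4 -3 -2 -1 0 } ⇒ simplest -135/32
rrrrrbbbrrb: Left { -5 -9/2 -17/4 -135/32 }, Right { -67/16 -33/8 -4 -3 -2 -1 0 } ⇒ simplest -269/64
rrrrrbbbrrbb: Left { -5 -9/2 -17/4 -135/32 -269/64 }, Right { -67/16 -33/8 -4 -3 -2 -1 0 } ⇒ simplest -537/128
rrrrrbbbrrbbb: Left { -5 -9/2 -17/4 -135/32 -269/64 -537/128 }, Right { -67/16 -33/8 -4 -3 -2 -1 0 } ⇒ simplest -1073/256
rrrrrbbbrrbbbr: Left { -5 -9/2 -17/4 -135/32 -269/64 -537/128 }, Right { -1073/256 -67/16 -33/8 -4 -3 -2 -1 0 } ⇒ simplest -2147/512
rrrrrbbbrrbbbrr: Left { -5 -9/2 -17/4 -135/32 -269/64 -537/128 }, Right { -2147/512 -1073/256 -67/16 -33/8 -4 -3 -2 -1 0 } ⇒ simplest -4295/1024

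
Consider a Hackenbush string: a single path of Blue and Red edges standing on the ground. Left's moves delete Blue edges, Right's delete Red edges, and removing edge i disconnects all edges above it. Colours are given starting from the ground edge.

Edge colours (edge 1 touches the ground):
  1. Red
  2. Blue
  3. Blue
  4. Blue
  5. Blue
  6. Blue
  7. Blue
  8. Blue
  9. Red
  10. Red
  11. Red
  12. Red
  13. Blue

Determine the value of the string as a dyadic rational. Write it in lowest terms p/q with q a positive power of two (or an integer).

edge 1 of 13 (Red): { none | 0 } => -1
edge 2 of 13 (Blue): { -1 | 0 } => -1/2
edge 3 of 13 (Blue): { -1, -1/2 | 0 } => -1/4
edge 4 of 13 (Blue): { -1, -1/2, -1/4 | 0 } => -1/8
edge 5 of 13 (Blue): { -1, -1/2, -1/4, -1/8 | 0 } => -1/16
edge 6 of 13 (Blue): { -1, -1/2, -1/4, -1/8, -1/16 | 0 } => -1/32
edge 7 of 13 (Blue): { -1, -1/2, -1/4, -1/8, -1/16, -1/32 | 0 } => -1/64
edge 8 of 13 (Blue): { -1, -1/2, -1/4, -1/8, -1/16, -1/32, -1/64 | 0 } => -1/128
edge 9 of 13 (Red): { -1, -1/2, -1/4, -1/8, -1/16, -1/32, -1/64 | -1/128, 0 } => -3/256
edge 10 of 13 (Red): { -1, -1/2, -1/4, -1/8, -1/16, -1/32, -1/64 | -3/256, -1/128, 0 } => -7/512
edge 11 of 13 (Red): { -1, -1/2, -1/4, -1/8, -1/16, -1/32, -1/64 | -7/512, -3/256, -1/128, 0 } => -15/1024
edge 12 of 13 (Red): { -1, -1/2, -1/4, -1/8, -1/16, -1/32, -1/64 | -15/1024, -7/512, -3/256, -1/128, 0 } => -31/2048
edge 13 of 13 (Blue): { -1, -1/2, -1/4, -1/8, -1/16, -1/32, -1/64, -31/2048 | -15/1024, -7/512, -3/256, -1/128, 0 } => -61/4096

-61/4096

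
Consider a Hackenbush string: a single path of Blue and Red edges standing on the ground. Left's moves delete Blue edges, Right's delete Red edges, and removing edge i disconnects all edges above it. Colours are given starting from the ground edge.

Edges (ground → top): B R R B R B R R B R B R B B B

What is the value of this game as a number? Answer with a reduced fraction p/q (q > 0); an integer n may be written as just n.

5295/16384

Prefix values for B R R B R B R R B R B R B B B via {L|R} + simplicity:
v_1 [B]  L=[0]  R=[none]  => 1
v_2 [BR]  L=[0]  R=[1]  => 1/2
v_3 [BRR]  L=[0]  R=[1/2; 1]  => 1/4
v_4 [BRRB]  L=[0; 1/4]  R=[1/2; 1]  => 3/8
v_5 [BRRBR]  L=[0; 1/4]  R=[3/8; 1/2; 1]  => 5/16
v_6 [BRRBRB]  L=[0; 1/4; 5/16]  R=[3/8; 1/2; 1]  => 11/32
v_7 [BRRBRBR]  L=[0; 1/4; 5/16]  R=[11/32; 3/8; 1/2; 1]  => 21/64
v_8 [BRRBRBRR]  L=[0; 1/4; 5/16]  R=[21/64; 11/32; 3/8; 1/2; 1]  => 41/128
v_9 [BRRBRBRRB]  L=[0; 1/4; 5/16; 41/128]  R=[21/64; 11/32; 3/8; 1/2; 1]  => 83/256
v_10 [BRRBRBRRBR]  L=[0; 1/4; 5/16; 41/128]  R=[83/256; 21/64; 11/32; 3/8; 1/2; 1]  => 165/512
v_11 [BRRBRBRRBRB]  L=[0; 1/4; 5/16; 41/128; 165/512]  R=[83/256; 21/64; 11/32; 3/8; 1/2; 1]  => 331/1024
v_12 [BRRBRBRRBRBR]  L=[0; 1/4; 5/16; 41/128; 165/512]  R=[331/1024; 83/256; 21/64; 11/32; 3/8; 1/2; 1]  => 661/2048
v_13 [BRRBRBRRBRBRB]  L=[0; 1/4; 5/16; 41/128; 165/512; 661/2048]  R=[331/1024; 83/256; 21/64; 11/32; 3/8; 1/2; 1]  => 1323/4096
v_14 [BRRBRBRRBRBRBB]  L=[0; 1/4; 5/16; 41/128; 165/512; 661/2048; 1323/4096]  R=[331/1024; 83/256; 21/64; 11/32; 3/8; 1/2; 1]  => 2647/8192
v_15 [BRRBRBRRBRBRBBB]  L=[0; 1/4; 5/16; 41/128; 165/512; 661/2048; 1323/4096; 2647/8192]  R=[331/1024; 83/256; 21/64; 11/32; 3/8; 1/2; 1]  => 5295/16384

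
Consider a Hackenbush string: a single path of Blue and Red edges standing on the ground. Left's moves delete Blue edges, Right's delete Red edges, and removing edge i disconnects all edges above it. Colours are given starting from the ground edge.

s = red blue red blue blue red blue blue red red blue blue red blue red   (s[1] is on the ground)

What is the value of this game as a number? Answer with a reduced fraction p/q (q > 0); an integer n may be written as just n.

-9419/16384

v_1 [r]  L=[—]  R=[0]  ⇒ -1
v_2 [rb]  L=[-1]  R=[0]  ⇒ -1/2
v_3 [rbr]  L=[-1]  R=[-1/2,0]  ⇒ -3/4
v_4 [rbrb]  L=[-1,-3/4]  R=[-1/2,0]  ⇒ -5/8
v_5 [rbrbb]  L=[-1,-3/4,-5/8]  R=[-1/2,0]  ⇒ -9/16
v_6 [rbrbbr]  L=[-1,-3/4,-5/8]  R=[-9/16,-1/2,0]  ⇒ -19/32
v_7 [rbrbbrb]  L=[-1,-3/4,-5/8,-19/32]  R=[-9/16,-1/2,0]  ⇒ -37/64
v_8 [rbrbbrbb]  L=[-1,-3/4,-5/8,-19/32,-37/64]  R=[-9/16,-1/2,0]  ⇒ -73/128
v_9 [rbrbbrbbr]  L=[-1,-3/4,-5/8,-19/32,-37/64]  R=[-73/128,-9/16,-1/2,0]  ⇒ -147/256
v_10 [rbrbbrbbrr]  L=[-1,-3/4,-5/8,-19/32,-37/64]  R=[-147/256,-73/128,-9/16,-1/2,0]  ⇒ -295/512
v_11 [rbrbbrbbrrb]  L=[-1,-3/4,-5/8,-19/32,-37/64,-295/512]  R=[-147/256,-73/128,-9/16,-1/2,0]  ⇒ -589/1024
v_12 [rbrbbrbbrrbb]  L=[-1,-3/4,-5/8,-19/32,-37/64,-295/512,-589/1024]  R=[-147/256,-73/128,-9/16,-1/2,0]  ⇒ -1177/2048
v_13 [rbrbbrbbrrbbr]  L=[-1,-3/4,-5/8,-19/32,-37/64,-295/512,-589/1024]  R=[-1177/2048,-147/256,-73/128,-9/16,-1/2,0]  ⇒ -2355/4096
v_14 [rbrbbrbbrrbbrb]  L=[-1,-3/4,-5/8,-19/32,-37/64,-295/512,-589/1024,-2355/4096]  R=[-1177/2048,-147/256,-73/128,-9/16,-1/2,0]  ⇒ -4709/8192
v_15 [rbrbbrbbrrbbrbr]  L=[-1,-3/4,-5/8,-19/32,-37/64,-295/512,-589/1024,-2355/4096]  R=[-4709/8192,-1177/2048,-147/256,-73/128,-9/16,-1/2,0]  ⇒ -9419/16384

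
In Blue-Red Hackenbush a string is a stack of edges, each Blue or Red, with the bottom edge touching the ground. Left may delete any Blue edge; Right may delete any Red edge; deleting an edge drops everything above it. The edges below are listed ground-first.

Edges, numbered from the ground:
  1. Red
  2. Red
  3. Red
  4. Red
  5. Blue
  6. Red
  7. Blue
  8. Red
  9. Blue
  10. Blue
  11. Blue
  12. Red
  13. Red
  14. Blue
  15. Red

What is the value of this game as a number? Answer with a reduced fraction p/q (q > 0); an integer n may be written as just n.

-7451/2048

Recurse on prefixes of the 15-edge string Red Red Red Red Blue Red Blue Red Blue Blue Blue Red Red Blue Red:
1 of 15 · R · max L −∞ · min R 0 -> -1
2 of 15 · RR · max L −∞ · min R -1 -> -2
3 of 15 · RRR · max L −∞ · min R -2 -> -3
4 of 15 · RRRR · max L −∞ · min R -3 -> -4
5 of 15 · RRRRB · max L -4 · min R -3 -> -7/2
6 of 15 · RRRRBR · max L -4 · min R -7/2 -> -15/4
7 of 15 · RRRRBRB · max L -15/4 · min R -7/2 -> -29/8
8 of 15 · RRRRBRBR · max L -15/4 · min R -29/8 -> -59/16
9 of 15 · RRRRBRBRB · max L -59/16 · min R -29/8 -> -117/32
10 of 15 · RRRRBRBRBB · max L -117/32 · min R -29/8 -> -233/64
11 of 15 · RRRRBRBRBBB · max L -233/64 · min R -29/8 -> -465/128
12 of 15 · RRRRBRBRBBBR · max L -233/64 · min R -465/128 -> -931/256
13 of 15 · RRRRBRBRBBBRR · max L -233/64 · min R -931/256 -> -1863/512
14 of 15 · RRRRBRBRBBBRRB · max L -1863/512 · min R -931/256 -> -3725/1024
15 of 15 · RRRRBRBRBBBRRBR · max L -1863/512 · min R -3725/1024 -> -7451/2048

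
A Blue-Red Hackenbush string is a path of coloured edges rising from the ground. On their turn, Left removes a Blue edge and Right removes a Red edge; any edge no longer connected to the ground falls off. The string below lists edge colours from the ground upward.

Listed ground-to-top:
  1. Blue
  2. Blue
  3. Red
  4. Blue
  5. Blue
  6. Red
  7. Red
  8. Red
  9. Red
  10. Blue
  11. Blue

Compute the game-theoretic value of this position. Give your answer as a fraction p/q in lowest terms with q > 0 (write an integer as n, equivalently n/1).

Prefix values for Blue Blue Red Blue Blue Red Red Red Red Blue Blue via {L|R} + simplicity:
edge 1 of 11 (Blue): { 0 | · } -> 1
edge 2 of 11 (Blue): { 0; 1 | · } -> 2
edge 3 of 11 (Red): { 0; 1 | 2 } -> 3/2
edge 4 of 11 (Blue): { 0; 1; 3/2 | 2 } -> 7/4
edge 5 of 11 (Blue): { 0; 1; 3/2; 7/4 | 2 } -> 15/8
edge 6 of 11 (Red): { 0; 1; 3/2; 7/4 | 15/8; 2 } -> 29/16
edge 7 of 11 (Red): { 0; 1; 3/2; 7/4 | 29/16; 15/8; 2 } -> 57/32
edge 8 of 11 (Red): { 0; 1; 3/2; 7/4 | 57/32; 29/16; 15/8; 2 } -> 113/64
edge 9 of 11 (Red): { 0; 1; 3/2; 7/4 | 113/64; 57/32; 29/16; 15/8; 2 } -> 225/128
edge 10 of 11 (Blue): { 0; 1; 3/2; 7/4; 225/128 | 113/64; 57/32; 29/16; 15/8; 2 } -> 451/256
edge 11 of 11 (Blue): { 0; 1; 3/2; 7/4; 225/128; 451/256 | 113/64; 57/32; 29/16; 15/8; 2 } -> 903/512

903/512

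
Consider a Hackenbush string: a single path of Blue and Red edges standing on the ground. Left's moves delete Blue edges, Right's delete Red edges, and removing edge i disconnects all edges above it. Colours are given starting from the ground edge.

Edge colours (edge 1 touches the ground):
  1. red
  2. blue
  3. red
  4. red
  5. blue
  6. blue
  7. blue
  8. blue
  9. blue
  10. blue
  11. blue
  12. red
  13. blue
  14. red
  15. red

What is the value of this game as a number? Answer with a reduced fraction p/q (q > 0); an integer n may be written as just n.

-12311/16384

r: Left {  }, Right { 0 } -> simplest -1
rb: Left { -1 }, Right { 0 } -> simplest -1/2
rbr: Left { -1 }, Right { -1/2 0 } -> simplest -3/4
rbrr: Left { -1 }, Right { -3/4 -1/2 0 } -> simplest -7/8
rbrrb: Left { -1 -7/8 }, Right { -3/4 -1/2 0 } -> simplest -13/16
rbrrbb: Left { -1 -7/8 -13/16 }, Right { -3/4 -1/2 0 } -> simplest -25/32
rbrrbbb: Left { -1 -7/8 -13/16 -25/32 }, Right { -3/4 -1/2 0 } -> simplest -49/64
rbrrbbbb: Left { -1 -7/8 -13/16 -25/32 -49/64 }, Right { -3/4 -1/2 0 } -> simplest -97/128
rbrrbbbbb: Left { -1 -7/8 -13/16 -25/32 -49/64 -97/128 }, Right { -3/4 -1/2 0 } -> simplest -193/256
rbrrbbbbbb: Left { -1 -7/8 -13/16 -25/32 -49/64 -97/128 -193/256 }, Right { -3/4 -1/2 0 } -> simplest -385/512
rbrrbbbbbbb: Left { -1 -7/8 -13/16 -25/32 -49/64 -97/128 -193/256 -385/512 }, Right { -3/4 -1/2 0 } -> simplest -769/1024
rbrrbbbbbbbr: Left { -1 -7/8 -13/16 -25/32 -49/64 -97/128 -193/256 -385/512 }, Right { -769/1024 -3/4 -1/2 0 } -> simplest -1539/2048
rbrrbbbbbbbrb: Left { -1 -7/8 -13/16 -25/32 -49/64 -97/128 -193/256 -385/512 -1539/2048 }, Right { -769/1024 -3/4 -1/2 0 } -> simplest -3077/4096
rbrrbbbbbbbrbr: Left { -1 -7/8 -13/16 -25/32 -49/64 -97/128 -193/256 -385/512 -1539/2048 }, Right { -3077/4096 -769/1024 -3/4 -1/2 0 } -> simplest -6155/8192
rbrrbbbbbbbrbrr: Left { -1 -7/8 -13/16 -25/32 -49/64 -97/128 -193/256 -385/512 -1539/2048 }, Right { -6155/8192 -3077/4096 -769/1024 -3/4 -1/2 0 } -> simplest -12311/16384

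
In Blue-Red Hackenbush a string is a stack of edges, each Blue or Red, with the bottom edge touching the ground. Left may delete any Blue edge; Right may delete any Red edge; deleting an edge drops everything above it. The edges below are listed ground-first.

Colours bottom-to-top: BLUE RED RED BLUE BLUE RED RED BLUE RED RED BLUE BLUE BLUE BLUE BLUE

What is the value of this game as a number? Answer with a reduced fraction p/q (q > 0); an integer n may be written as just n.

6463/16384

1 of 15 · B · max L 0 · min R +∞ => 1
2 of 15 · BR · max L 0 · min R 1 => 1/2
3 of 15 · BRR · max L 0 · min R 1/2 => 1/4
4 of 15 · BRRB · max L 1/4 · min R 1/2 => 3/8
5 of 15 · BRRBB · max L 3/8 · min R 1/2 => 7/16
6 of 15 · BRRBBR · max L 3/8 · min R 7/16 => 13/32
7 of 15 · BRRBBRR · max L 3/8 · min R 13/32 => 25/64
8 of 15 · BRRBBRRB · max L 25/64 · min R 13/32 => 51/128
9 of 15 · BRRBBRRBR · max L 25/64 · min R 51/128 => 101/256
10 of 15 · BRRBBRRBRR · max L 25/64 · min R 101/256 => 201/512
11 of 15 · BRRBBRRBRRB · max L 201/512 · min R 101/256 => 403/1024
12 of 15 · BRRBBRRBRRBB · max L 403/1024 · min R 101/256 => 807/2048
13 of 15 · BRRBBRRBRRBBB · max L 807/2048 · min R 101/256 => 1615/4096
14 of 15 · BRRBBRRBRRBBBB · max L 1615/4096 · min R 101/256 => 3231/8192
15 of 15 · BRRBBRRBRRBBBBB · max L 3231/8192 · min R 101/256 => 6463/16384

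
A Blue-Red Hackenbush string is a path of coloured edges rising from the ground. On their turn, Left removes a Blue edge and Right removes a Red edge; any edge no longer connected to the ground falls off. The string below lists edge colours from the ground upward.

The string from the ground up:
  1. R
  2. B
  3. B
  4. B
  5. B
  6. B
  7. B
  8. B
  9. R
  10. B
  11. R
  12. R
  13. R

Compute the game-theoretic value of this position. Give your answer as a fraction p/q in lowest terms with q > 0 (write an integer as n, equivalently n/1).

1 of 13 · R · max L −∞ · min R 0 = -1
2 of 13 · RB · max L -1 · min R 0 = -1/2
3 of 13 · RBB · max L -1/2 · min R 0 = -1/4
4 of 13 · RBBB · max L -1/4 · min R 0 = -1/8
5 of 13 · RBBBB · max L -1/8 · min R 0 = -1/16
6 of 13 · RBBBBB · max L -1/16 · min R 0 = -1/32
7 of 13 · RBBBBBB · max L -1/32 · min R 0 = -1/64
8 of 13 · RBBBBBBB · max L -1/64 · min R 0 = -1/128
9 of 13 · RBBBBBBBR · max L -1/64 · min R -1/128 = -3/256
10 of 13 · RBBBBBBBRB · max L -3/256 · min R -1/128 = -5/512
11 of 13 · RBBBBBBBRBR · max L -3/256 · min R -5/512 = -11/1024
12 of 13 · RBBBBBBBRBRR · max L -3/256 · min R -11/1024 = -23/2048
13 of 13 · RBBBBBBBRBRRR · max L -3/256 · min R -23/2048 = -47/4096

-47/4096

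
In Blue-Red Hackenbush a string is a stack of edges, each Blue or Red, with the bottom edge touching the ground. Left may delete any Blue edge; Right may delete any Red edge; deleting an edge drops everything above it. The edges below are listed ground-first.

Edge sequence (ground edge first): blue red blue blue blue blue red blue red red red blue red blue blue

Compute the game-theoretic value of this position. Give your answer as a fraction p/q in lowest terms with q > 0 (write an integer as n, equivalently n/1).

Recurse on prefixes of the 15-edge string blue red blue blue blue blue red blue red red red blue red blue blue:
step 1: add blue to get b; options L={ 0 } R={ · } → 1
step 2: add red to get br; options L={ 0 } R={ 1 } → 1/2
step 3: add blue to get brb; options L={ 0 1/2 } R={ 1 } → 3/4
step 4: add blue to get brbb; options L={ 0 1/2 3/4 } R={ 1 } → 7/8
step 5: add blue to get brbbb; options L={ 0 1/2 3/4 7/8 } R={ 1 } → 15/16
step 6: add blue to get brbbbb; options L={ 0 1/2 3/4 7/8 15/16 } R={ 1 } → 31/32
step 7: add red to get brbbbbr; options L={ 0 1/2 3/4 7/8 15/16 } R={ 31/32 1 } → 61/64
step 8: add blue to get brbbbbrb; options L={ 0 1/2 3/4 7/8 15/16 61/64 } R={ 31/32 1 } → 123/128
step 9: add red to get brbbbbrbr; options L={ 0 1/2 3/4 7/8 15/16 61/64 } R={ 123/128 31/32 1 } → 245/256
step 10: add red to get brbbbbrbrr; options L={ 0 1/2 3/4 7/8 15/16 61/64 } R={ 245/256 123/128 31/32 1 } → 489/512
step 11: add red to get brbbbbrbrrr; options L={ 0 1/2 3/4 7/8 15/16 61/64 } R={ 489/512 245/256 123/128 31/32 1 } → 977/1024
step 12: add blue to get brbbbbrbrrrb; options L={ 0 1/2 3/4 7/8 15/16 61/64 977/1024 } R={ 489/512 245/256 123/128 31/32 1 } → 1955/2048
step 13: add red to get brbbbbrbrrrbr; options L={ 0 1/2 3/4 7/8 15/16 61/64 977/1024 } R={ 1955/2048 489/512 245/256 123/128 31/32 1 } → 3909/4096
step 14: add blue to get brbbbbrbrrrbrb; options L={ 0 1/2 3/4 7/8 15/16 61/64 977/1024 3909/4096 } R={ 1955/2048 489/512 245/256 123/128 31/32 1 } → 7819/8192
step 15: add blue to get brbbbbrbrrrbrbb; options L={ 0 1/2 3/4 7/8 15/16 61/64 977/1024 3909/4096 7819/8192 } R={ 1955/2048 489/512 245/256 123/128 31/32 1 } → 15639/16384

15639/16384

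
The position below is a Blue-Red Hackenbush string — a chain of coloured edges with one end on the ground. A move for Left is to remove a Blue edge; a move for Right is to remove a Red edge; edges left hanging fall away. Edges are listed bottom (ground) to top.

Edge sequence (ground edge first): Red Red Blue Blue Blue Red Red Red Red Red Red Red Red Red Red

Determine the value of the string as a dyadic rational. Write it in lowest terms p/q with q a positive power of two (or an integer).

value_1 [R]  L=[]  R=[0]  => -1
value_2 [RR]  L=[]  R=[-1, 0]  => -2
value_3 [RRB]  L=[-2]  R=[-1, 0]  => -3/2
value_4 [RRBB]  L=[-2, -3/2]  R=[-1, 0]  => -5/4
value_5 [RRBBB]  L=[-2, -3/2, -5/4]  R=[-1, 0]  => -9/8
value_6 [RRBBBR]  L=[-2, -3/2, -5/4]  R=[-9/8, -1, 0]  => -19/16
value_7 [RRBBBRR]  L=[-2, -3/2, -5/4]  R=[-19/16, -9/8, -1, 0]  => -39/32
value_8 [RRBBBRRR]  L=[-2, -3/2, -5/4]  R=[-39/32, -19/16, -9/8, -1, 0]  => -79/64
value_9 [RRBBBRRRR]  L=[-2, -3/2, -5/4]  R=[-79/64, -39/32, -19/16, -9/8, -1, 0]  => -159/128
value_10 [RRBBBRRRRR]  L=[-2, -3/2, -5/4]  R=[-159/128, -79/64, -39/32, -19/16, -9/8, -1, 0]  => -319/256
value_11 [RRBBBRRRRRR]  L=[-2, -3/2, -5/4]  R=[-319/256, -159/128, -79/64, -39/32, -19/16, -9/8, -1, 0]  => -639/512
value_12 [RRBBBRRRRRRR]  L=[-2, -3/2, -5/4]  R=[-639/512, -319/256, -159/128, -79/64, -39/32, -19/16, -9/8, -1, 0]  => -1279/1024
value_13 [RRBBBRRRRRRRR]  L=[-2, -3/2, -5/4]  R=[-1279/1024, -639/512, -319/256, -159/128, -79/64, -39/32, -19/16, -9/8, -1, 0]  => -2559/2048
value_14 [RRBBBRRRRRRRRR]  L=[-2, -3/2, -5/4]  R=[-2559/2048, -1279/1024, -639/512, -319/256, -159/128, -79/64, -39/32, -19/16, -9/8, -1, 0]  => -5119/4096
value_15 [RRBBBRRRRRRRRRR]  L=[-2, -3/2, -5/4]  R=[-5119/4096, -2559/2048, -1279/1024, -639/512, -319/256, -159/128, -79/64, -39/32, -19/16, -9/8, -1, 0]  => -10239/8192

-10239/8192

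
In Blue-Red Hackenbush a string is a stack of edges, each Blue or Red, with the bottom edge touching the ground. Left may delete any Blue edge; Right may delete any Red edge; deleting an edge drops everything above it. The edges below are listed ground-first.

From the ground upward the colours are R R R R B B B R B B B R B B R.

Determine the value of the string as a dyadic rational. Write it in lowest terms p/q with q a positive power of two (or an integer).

Prefix values for R R R R B B B R B B B R B B R via {L|R} + simplicity:
G(R) = { · | 0 } ⇒ -1
G(RR) = { · | -1, 0 } ⇒ -2
G(RRR) = { · | -2, -1, 0 } ⇒ -3
G(RRRR) = { · | -3, -2, -1, 0 } ⇒ -4
G(RRRRB) = { -4 | -3, -2, -1, 0 } ⇒ -7/2
G(RRRRBB) = { -4, -7/2 | -3, -2, -1, 0 } ⇒ -13/4
G(RRRRBBB) = { -4, -7/2, -13/4 | -3, -2, -1, 0 } ⇒ -25/8
G(RRRRBBBR) = { -4, -7/2, -13/4 | -25/8, -3, -2, -1, 0 } ⇒ -51/16
G(RRRRBBBRB) = { -4, -7/2, -13/4, -51/16 | -25/8, -3, -2, -1, 0 } ⇒ -101/32
G(RRRRBBBRBB) = { -4, -7/2, -13/4, -51/16, -101/32 | -25/8, -3, -2, -1, 0 } ⇒ -201/64
G(RRRRBBBRBBB) = { -4, -7/2, -13/4, -51/16, -101/32, -201/64 | -25/8, -3, -2, -1, 0 } ⇒ -401/128
G(RRRRBBBRBBBR) = { -4, -7/2, -13/4, -51/16, -101/32, -201/64 | -401/128, -25/8, -3, -2, -1, 0 } ⇒ -803/256
G(RRRRBBBRBBBRB) = { -4, -7/2, -13/4, -51/16, -101/32, -201/64, -803/256 | -401/128, -25/8, -3, -2, -1, 0 } ⇒ -1605/512
G(RRRRBBBRBBBRBB) = { -4, -7/2, -13/4, -51/16, -101/32, -201/64, -803/256, -1605/512 | -401/128, -25/8, -3, -2, -1, 0 } ⇒ -3209/1024
G(RRRRBBBRBBBRBBR) = { -4, -7/2, -13/4, -51/16, -101/32, -201/64, -803/256, -1605/512 | -3209/1024, -401/128, -25/8, -3, -2, -1, 0 } ⇒ -6419/2048

-6419/2048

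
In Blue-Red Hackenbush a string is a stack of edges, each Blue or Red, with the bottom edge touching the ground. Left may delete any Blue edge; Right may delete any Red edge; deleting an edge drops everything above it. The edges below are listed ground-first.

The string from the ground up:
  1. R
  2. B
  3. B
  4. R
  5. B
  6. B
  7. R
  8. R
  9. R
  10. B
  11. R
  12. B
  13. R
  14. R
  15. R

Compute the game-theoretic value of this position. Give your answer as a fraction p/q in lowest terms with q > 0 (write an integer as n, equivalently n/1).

Prefix values for R B B R B B R R R B R B R R R via {L|R} + simplicity:
1 of 15 · R · max L −∞ · min R 0 → -1
2 of 15 · RB · max L -1 · min R 0 → -1/2
3 of 15 · RBB · max L -1/2 · min R 0 → -1/4
4 of 15 · RBBR · max L -1/2 · min R -1/4 → -3/8
5 of 15 · RBBRB · max L -3/8 · min R -1/4 → -5/16
6 of 15 · RBBRBB · max L -5/16 · min R -1/4 → -9/32
7 of 15 · RBBRBBR · max L -5/16 · min R -9/32 → -19/64
8 of 15 · RBBRBBRR · max L -5/16 · min R -19/64 → -39/128
9 of 15 · RBBRBBRRR · max L -5/16 · min R -39/128 → -79/256
10 of 15 · RBBRBBRRRB · max L -79/256 · min R -39/128 → -157/512
11 of 15 · RBBRBBRRRBR · max L -79/256 · min R -157/512 → -315/1024
12 of 15 · RBBRBBRRRBRB · max L -315/1024 · min R -157/512 → -629/2048
13 of 15 · RBBRBBRRRBRBR · max L -315/1024 · min R -629/2048 → -1259/4096
14 of 15 · RBBRBBRRRBRBRR · max L -315/1024 · min R -1259/4096 → -2519/8192
15 of 15 · RBBRBBRRRBRBRRR · max L -315/1024 · min R -2519/8192 → -5039/16384

-5039/16384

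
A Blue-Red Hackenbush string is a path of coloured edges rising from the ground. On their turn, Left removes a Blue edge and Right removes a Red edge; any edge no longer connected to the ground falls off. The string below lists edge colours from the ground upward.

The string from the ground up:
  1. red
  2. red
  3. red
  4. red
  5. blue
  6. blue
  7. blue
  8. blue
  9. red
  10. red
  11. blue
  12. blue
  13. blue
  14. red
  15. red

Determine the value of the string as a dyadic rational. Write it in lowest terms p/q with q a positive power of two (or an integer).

-6343/2048

edge 1 of 15 (red): { — | 0 } -> -1
edge 2 of 15 (red): { — | -1, 0 } -> -2
edge 3 of 15 (red): { — | -2, -1, 0 } -> -3
edge 4 of 15 (red): { — | -3, -2, -1, 0 } -> -4
edge 5 of 15 (blue): { -4 | -3, -2, -1, 0 } -> -7/2
edge 6 of 15 (blue): { -4, -7/2 | -3, -2, -1, 0 } -> -13/4
edge 7 of 15 (blue): { -4, -7/2, -13/4 | -3, -2, -1, 0 } -> -25/8
edge 8 of 15 (blue): { -4, -7/2, -13/4, -25/8 | -3, -2, -1, 0 } -> -49/16
edge 9 of 15 (red): { -4, -7/2, -13/4, -25/8 | -49/16, -3, -2, -1, 0 } -> -99/32
edge 10 of 15 (red): { -4, -7/2, -13/4, -25/8 | -99/32, -49/16, -3, -2, -1, 0 } -> -199/64
edge 11 of 15 (blue): { -4, -7/2, -13/4, -25/8, -199/64 | -99/32, -49/16, -3, -2, -1, 0 } -> -397/128
edge 12 of 15 (blue): { -4, -7/2, -13/4, -25/8, -199/64, -397/128 | -99/32, -49/16, -3, -2, -1, 0 } -> -793/256
edge 13 of 15 (blue): { -4, -7/2, -13/4, -25/8, -199/64, -397/128, -793/256 | -99/32, -49/16, -3, -2, -1, 0 } -> -1585/512
edge 14 of 15 (red): { -4, -7/2, -13/4, -25/8, -199/64, -397/128, -793/256 | -1585/512, -99/32, -49/16, -3, -2, -1, 0 } -> -3171/1024
edge 15 of 15 (red): { -4, -7/2, -13/4, -25/8, -199/64, -397/128, -793/256 | -3171/1024, -1585/512, -99/32, -49/16, -3, -2, -1, 0 } -> -6343/2048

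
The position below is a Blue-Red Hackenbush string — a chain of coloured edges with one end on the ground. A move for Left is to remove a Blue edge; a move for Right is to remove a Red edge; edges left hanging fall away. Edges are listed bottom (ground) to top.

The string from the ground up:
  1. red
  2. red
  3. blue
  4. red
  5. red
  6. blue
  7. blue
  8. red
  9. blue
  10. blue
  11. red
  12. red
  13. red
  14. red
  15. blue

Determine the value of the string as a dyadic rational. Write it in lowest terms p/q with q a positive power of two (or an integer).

Recurse on prefixes of the 15-edge string red red blue red red blue blue red blue blue red red red red blue:
val_1 [r]  L=[(no moves)]  R=[0]  ⇒ -1
val_2 [rr]  L=[(no moves)]  R=[-1,0]  ⇒ -2
val_3 [rrb]  L=[-2]  R=[-1,0]  ⇒ -3/2
val_4 [rrbr]  L=[-2]  R=[-3/2,-1,0]  ⇒ -7/4
val_5 [rrbrr]  L=[-2]  R=[-7/4,-3/2,-1,0]  ⇒ -15/8
val_6 [rrbrrb]  L=[-2,-15/8]  R=[-7/4,-3/2,-1,0]  ⇒ -29/16
val_7 [rrbrrbb]  L=[-2,-15/8,-29/16]  R=[-7/4,-3/2,-1,0]  ⇒ -57/32
val_8 [rrbrrbbr]  L=[-2,-15/8,-29/16]  R=[-57/32,-7/4,-3/2,-1,0]  ⇒ -115/64
val_9 [rrbrrbbrb]  L=[-2,-15/8,-29/16,-115/64]  R=[-57/32,-7/4,-3/2,-1,0]  ⇒ -229/128
val_10 [rrbrrbbrbb]  L=[-2,-15/8,-29/16,-115/64,-229/128]  R=[-57/32,-7/4,-3/2,-1,0]  ⇒ -457/256
val_11 [rrbrrbbrbbr]  L=[-2,-15/8,-29/16,-115/64,-229/128]  R=[-457/256,-57/32,-7/4,-3/2,-1,0]  ⇒ -915/512
val_12 [rrbrrbbrbbrr]  L=[-2,-15/8,-29/16,-115/64,-229/128]  R=[-915/512,-457/256,-57/32,-7/4,-3/2,-1,0]  ⇒ -1831/1024
val_13 [rrbrrbbrbbrrr]  L=[-2,-15/8,-29/16,-115/64,-229/128]  R=[-1831/1024,-915/512,-457/256,-57/32,-7/4,-3/2,-1,0]  ⇒ -3663/2048
val_14 [rrbrrbbrbbrrrr]  L=[-2,-15/8,-29/16,-115/64,-229/128]  R=[-3663/2048,-1831/1024,-915/512,-457/256,-57/32,-7/4,-3/2,-1,0]  ⇒ -7327/4096
val_15 [rrbrrbbrbbrrrrb]  L=[-2,-15/8,-29/16,-115/64,-229/128,-7327/4096]  R=[-3663/2048,-1831/1024,-915/512,-457/256,-57/32,-7/4,-3/2,-1,0]  ⇒ -14653/8192

-14653/8192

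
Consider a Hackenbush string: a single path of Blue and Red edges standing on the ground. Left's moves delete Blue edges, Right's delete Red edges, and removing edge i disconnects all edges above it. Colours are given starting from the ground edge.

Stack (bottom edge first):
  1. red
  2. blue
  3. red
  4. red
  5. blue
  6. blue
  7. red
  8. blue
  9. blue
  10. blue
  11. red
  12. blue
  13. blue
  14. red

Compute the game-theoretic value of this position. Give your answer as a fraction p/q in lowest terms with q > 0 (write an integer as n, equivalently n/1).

value(r) = { (no moves) | 0 } = -1
value(rb) = { -1 | 0 } = -1/2
value(rbr) = { -1 | -1/2 0 } = -3/4
value(rbrr) = { -1 | -3/4 -1/2 0 } = -7/8
value(rbrrb) = { -1 -7/8 | -3/4 -1/2 0 } = -13/16
value(rbrrbb) = { -1 -7/8 -13/16 | -3/4 -1/2 0 } = -25/32
value(rbrrbbr) = { -1 -7/8 -13/16 | -25/32 -3/4 -1/2 0 } = -51/64
value(rbrrbbrb) = { -1 -7/8 -13/16 -51/64 | -25/32 -3/4 -1/2 0 } = -101/128
value(rbrrbbrbb) = { -1 -7/8 -13/16 -51/64 -101/128 | -25/32 -3/4 -1/2 0 } = -201/256
value(rbrrbbrbbb) = { -1 -7/8 -13/16 -51/64 -101/128 -201/256 | -25/32 -3/4 -1/2 0 } = -401/512
value(rbrrbbrbbbr) = { -1 -7/8 -13/16 -51/64 -101/128 -201/256 | -401/512 -25/32 -3/4 -1/2 0 } = -803/1024
value(rbrrbbrbbbrb) = { -1 -7/8 -13/16 -51/64 -101/128 -201/256 -803/1024 | -401/512 -25/32 -3/4 -1/2 0 } = -1605/2048
value(rbrrbbrbbbrbb) = { -1 -7/8 -13/16 -51/64 -101/128 -201/256 -803/1024 -1605/2048 | -401/512 -25/32 -3/4 -1/2 0 } = -3209/4096
value(rbrrbbrbbbrbbr) = { -1 -7/8 -13/16 -51/64 -101/128 -201/256 -803/1024 -1605/2048 | -3209/4096 -401/512 -25/32 -3/4 -1/2 0 } = -6419/8192

-6419/8192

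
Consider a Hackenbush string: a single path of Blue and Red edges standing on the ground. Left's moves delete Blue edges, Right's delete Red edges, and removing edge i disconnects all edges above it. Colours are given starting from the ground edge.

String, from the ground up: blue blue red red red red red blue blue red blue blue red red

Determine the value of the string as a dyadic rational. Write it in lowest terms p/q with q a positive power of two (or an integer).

4313/4096

g_1 [b]  L=[0]  R=[none]  gives 1
g_2 [bb]  L=[0, 1]  R=[none]  gives 2
g_3 [bbr]  L=[0, 1]  R=[2]  gives 3/2
g_4 [bbrr]  L=[0, 1]  R=[3/2, 2]  gives 5/4
g_5 [bbrrr]  L=[0, 1]  R=[5/4, 3/2, 2]  gives 9/8
g_6 [bbrrrr]  L=[0, 1]  R=[9/8, 5/4, 3/2, 2]  gives 17/16
g_7 [bbrrrrr]  L=[0, 1]  R=[17/16, 9/8, 5/4, 3/2, 2]  gives 33/32
g_8 [bbrrrrrb]  L=[0, 1, 33/32]  R=[17/16, 9/8, 5/4, 3/2, 2]  gives 67/64
g_9 [bbrrrrrbb]  L=[0, 1, 33/32, 67/64]  R=[17/16, 9/8, 5/4, 3/2, 2]  gives 135/128
g_10 [bbrrrrrbbr]  L=[0, 1, 33/32, 67/64]  R=[135/128, 17/16, 9/8, 5/4, 3/2, 2]  gives 269/256
g_11 [bbrrrrrbbrb]  L=[0, 1, 33/32, 67/64, 269/256]  R=[135/128, 17/16, 9/8, 5/4, 3/2, 2]  gives 539/512
g_12 [bbrrrrrbbrbb]  L=[0, 1, 33/32, 67/64, 269/256, 539/512]  R=[135/128, 17/16, 9/8, 5/4, 3/2, 2]  gives 1079/1024
g_13 [bbrrrrrbbrbbr]  L=[0, 1, 33/32, 67/64, 269/256, 539/512]  R=[1079/1024, 135/128, 17/16, 9/8, 5/4, 3/2, 2]  gives 2157/2048
g_14 [bbrrrrrbbrbbrr]  L=[0, 1, 33/32, 67/64, 269/256, 539/512]  R=[2157/2048, 1079/1024, 135/128, 17/16, 9/8, 5/4, 3/2, 2]  gives 4313/4096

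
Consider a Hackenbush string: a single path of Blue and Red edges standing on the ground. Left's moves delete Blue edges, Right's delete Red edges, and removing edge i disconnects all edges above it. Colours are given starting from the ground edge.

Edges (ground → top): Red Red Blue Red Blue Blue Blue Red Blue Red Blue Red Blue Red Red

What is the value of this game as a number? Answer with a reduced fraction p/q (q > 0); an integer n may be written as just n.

Prefix values for Red Red Blue Red Blue Blue Blue Red Blue Red Blue Red Blue Red Red via {L|R} + simplicity:
R: Left { (no moves) }, Right { 0 } => simplest -1
RR: Left { (no moves) }, Right { -1,0 } => simplest -2
RRB: Left { -2 }, Right { -1,0 } => simplest -3/2
RRBR: Left { -2 }, Right { -3/2,-1,0 } => simplest -7/4
RRBRB: Left { -2,-7/4 }, Right { -3/2,-1,0 } => simplest -13/8
RRBRBB: Left { -2,-7/4,-13/8 }, Right { -3/2,-1,0 } => simplest -25/16
RRBRBBB: Left { -2,-7/4,-13/8,-25/16 }, Right { -3/2,-1,0 } => simplest -49/32
RRBRBBBR: Left { -2,-7/4,-13/8,-25/16 }, Right { -49/32,-3/2,-1,0 } => simplest -99/64
RRBRBBBRB: Left { -2,-7/4,-13/8,-25/16,-99/64 }, Right { -49/32,-3/2,-1,0 } => simplest -197/128
RRBRBBBRBR: Left { -2,-7/4,-13/8,-25/16,-99/64 }, Right { -197/128,-49/32,-3/2,-1,0 } => simplest -395/256
RRBRBBBRBRB: Left { -2,-7/4,-13/8,-25/16,-99/64,-395/256 }, Right { -197/128,-49/32,-3/2,-1,0 } => simplest -789/512
RRBRBBBRBRBR: Left { -2,-7/4,-13/8,-25/16,-99/64,-395/256 }, Right { -789/512,-197/128,-49/32,-3/2,-1,0 } => simplest -1579/1024
RRBRBBBRBRBRB: Left { -2,-7/4,-13/8,-25/16,-99/64,-395/256,-1579/1024 }, Right { -789/512,-197/128,-49/32,-3/2,-1,0 } => simplest -3157/2048
RRBRBBBRBRBRBR: Left { -2,-7/4,-13/8,-25/16,-99/64,-395/256,-1579/1024 }, Right { -3157/2048,-789/512,-197/128,-49/32,-3/2,-1,0 } => simplest -6315/4096
RRBRBBBRBRBRBRR: Left { -2,-7/4,-13/8,-25/16,-99/64,-395/256,-1579/1024 }, Right { -6315/4096,-3157/2048,-789/512,-197/128,-49/32,-3/2,-1,0 } => simplest -12631/8192

-12631/8192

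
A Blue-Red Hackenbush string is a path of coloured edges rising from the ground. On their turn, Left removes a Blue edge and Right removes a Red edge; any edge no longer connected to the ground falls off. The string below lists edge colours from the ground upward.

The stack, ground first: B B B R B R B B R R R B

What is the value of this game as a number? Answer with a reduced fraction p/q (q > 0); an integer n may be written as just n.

1 of 12 · B · max L 0 · min R +∞ so 1
2 of 12 · BB · max L 1 · min R +∞ so 2
3 of 12 · BBB · max L 2 · min R +∞ so 3
4 of 12 · BBBR · max L 2 · min R 3 so 5/2
5 of 12 · BBBRB · max L 5/2 · min R 3 so 11/4
6 of 12 · BBBRBR · max L 5/2 · min R 11/4 so 21/8
7 of 12 · BBBRBRB · max L 21/8 · min R 11/4 so 43/16
8 of 12 · BBBRBRBB · max L 43/16 · min R 11/4 so 87/32
9 of 12 · BBBRBRBBR · max L 43/16 · min R 87/32 so 173/64
10 of 12 · BBBRBRBBRR · max L 43/16 · min R 173/64 so 345/128
11 of 12 · BBBRBRBBRRR · max L 43/16 · min R 345/128 so 689/256
12 of 12 · BBBRBRBBRRRB · max L 689/256 · min R 345/128 so 1379/512

1379/512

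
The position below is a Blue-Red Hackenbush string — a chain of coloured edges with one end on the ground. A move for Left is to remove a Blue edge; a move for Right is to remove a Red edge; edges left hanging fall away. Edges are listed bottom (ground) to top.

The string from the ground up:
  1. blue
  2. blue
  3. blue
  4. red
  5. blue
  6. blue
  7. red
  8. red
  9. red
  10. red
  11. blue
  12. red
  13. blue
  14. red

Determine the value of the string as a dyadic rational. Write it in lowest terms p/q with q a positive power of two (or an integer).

Recurse on prefixes of the 14-edge string blue blue blue red blue blue red red red red blue red blue red:
1 of 14 · b · max L 0 · min R +∞ ⇒ 1
2 of 14 · bb · max L 1 · min R +∞ ⇒ 2
3 of 14 · bbb · max L 2 · min R +∞ ⇒ 3
4 of 14 · bbbr · max L 2 · min R 3 ⇒ 5/2
5 of 14 · bbbrb · max L 5/2 · min R 3 ⇒ 11/4
6 of 14 · bbbrbb · max L 11/4 · min R 3 ⇒ 23/8
7 of 14 · bbbrbbr · max L 11/4 · min R 23/8 ⇒ 45/16
8 of 14 · bbbrbbrr · max L 11/4 · min R 45/16 ⇒ 89/32
9 of 14 · bbbrbbrrr · max L 11/4 · min R 89/32 ⇒ 177/64
10 of 14 · bbbrbbrrrr · max L 11/4 · min R 177/64 ⇒ 353/128
11 of 14 · bbbrbbrrrrb · max L 353/128 · min R 177/64 ⇒ 707/256
12 of 14 · bbbrbbrrrrbr · max L 353/128 · min R 707/256 ⇒ 1413/512
13 of 14 · bbbrbbrrrrbrb · max L 1413/512 · min R 707/256 ⇒ 2827/1024
14 of 14 · bbbrbbrrrrbrbr · max L 1413/512 · min R 2827/1024 ⇒ 5653/2048

5653/2048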